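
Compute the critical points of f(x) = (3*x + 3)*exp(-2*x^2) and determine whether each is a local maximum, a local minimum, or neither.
f'(x) = 3*(-4*x*(x + 1) + 1)*exp(-2*x^2)

Solve f'(x) = 0:
  f'(x) = (-12*x^2 - 12*x + 3)·exp(-2*x^2) and exp(-2*x^2) > 0 for every x, so f'(x) = 0 ⇔ -12*x^2 - 12*x + 3 = 0.
  Factor: -12*x^2 - 12*x + 3 = -3*(4*x^2 + 4*x - 1); 4*x^2 + 4*x - 1 = 0 has no rational roots; quadratic formula: x = (-4 ± √32)/8.
  ⇒ x = -sqrt(2)/2 - 1/2 ≈ -1.2071, -1/2 + sqrt(2)/2 ≈ 0.2071

f''(x) = 12*(4*x^2*(x + 1) - 3*x - 1)*exp(-2*x^2)
Second-derivative test at each critical point:
  f''(-1.2071) = 0.9206 > 0 → local minimum
  f''(0.2071) = -15.5754 < 0 → local maximum

Critical points: x = -sqrt(2)/2 - 1/2 ≈ -1.2071 (local minimum); x = -1/2 + sqrt(2)/2 ≈ 0.2071 (local maximum)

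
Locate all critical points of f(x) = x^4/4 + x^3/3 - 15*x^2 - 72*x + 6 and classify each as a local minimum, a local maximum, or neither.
f'(x) = x^3 + x^2 - 30*x - 72

Solve f'(x) = 0:
  Factor: x^3 + x^2 - 30*x - 72 = (x - 6)*(x + 3)*(x + 4) = 0.
  ⇒ x = -4, -3, 6

f''(x) = 3*x^2 + 2*x - 30
Second-derivative test at each critical point:
  f''(-4) = 10 > 0 → local minimum
  f''(-3) = -9 < 0 → local maximum
  f''(6) = 90 > 0 → local minimum

Critical points: x = -4 (local minimum); x = -3 (local maximum); x = 6 (local minimum)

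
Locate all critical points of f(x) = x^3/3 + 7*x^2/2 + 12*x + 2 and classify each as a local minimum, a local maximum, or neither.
f'(x) = x^2 + 7*x + 12

Solve f'(x) = 0:
  Factor: x^2 + 7*x + 12 = (x + 3)*(x + 4) = 0.
  ⇒ x = -4, -3

f''(x) = 2*x + 7
Second-derivative test at each critical point:
  f''(-4) = -1 < 0 → local maximum
  f''(-3) = 1 > 0 → local minimum

Critical points: x = -4 (local maximum); x = -3 (local minimum)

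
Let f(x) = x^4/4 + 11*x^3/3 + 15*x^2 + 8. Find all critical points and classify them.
f'(x) = x*(x^2 + 11*x + 30)

Solve f'(x) = 0:
  Factor: x^3 + 11*x^2 + 30*x = x*(x + 5)*(x + 6) = 0.
  ⇒ x = -6, -5, 0

f''(x) = 3*x^2 + 22*x + 30
Second-derivative test at each critical point:
  f''(-6) = 6 > 0 → local minimum
  f''(-5) = -5 < 0 → local maximum
  f''(0) = 30 > 0 → local minimum

Critical points: x = -6 (local minimum); x = -5 (local maximum); x = 0 (local minimum)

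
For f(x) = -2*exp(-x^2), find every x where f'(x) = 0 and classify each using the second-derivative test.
f'(x) = 4*x*exp(-x^2)

Solve f'(x) = 0:
  f'(x) = (4*x)·exp(-x^2) and exp(-x^2) > 0 for every x, so f'(x) = 0 ⇔ 4*x = 0.
  4*x = 0.
  ⇒ x = 0

f''(x) = 4*(1 - 2*x^2)*exp(-x^2)
Second-derivative test at each critical point:
  f''(0) = 4 > 0 → local minimum

Critical points: x = 0 (local minimum)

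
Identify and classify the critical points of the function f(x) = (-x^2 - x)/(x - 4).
f'(x) = (-x^2 + 8*x + 4)/(x^2 - 8*x + 16)

Solve f'(x) = 0:
  f'(x) = -(x^2 - 8*x - 4)/(x - 4)^2; the denominator is positive wherever f is defined, so f'(x) = 0 ⇔ -x^2 + 8*x + 4 = 0.
  x^2 - 8*x - 4 = 0 has no rational roots; quadratic formula: x = (8 ± √80)/2.
  ⇒ x = 4 - 2*sqrt(5) ≈ -0.4721, 4 + 2*sqrt(5) ≈ 8.4721

f''(x) = -40/(x^3 - 12*x^2 + 48*x - 64)
Second-derivative test at each critical point:
  f''(-0.4721) = 0.4472 > 0 → local minimum
  f''(8.4721) = -0.4472 < 0 → local maximum

Critical points: x = 4 - 2*sqrt(5) ≈ -0.4721 (local minimum); x = 4 + 2*sqrt(5) ≈ 8.4721 (local maximum)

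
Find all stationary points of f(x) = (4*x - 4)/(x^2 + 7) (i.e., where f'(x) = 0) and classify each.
f'(x) = 4*(x^2 - 2*x*(x - 1) + 7)/(x^2 + 7)^2

Solve f'(x) = 0:
  f'(x) = -4*(x^2 - 2*x - 7)/(x^2 + 7)^2; the denominator is positive wherever f is defined, so f'(x) = 0 ⇔ -4*x^2 + 8*x + 28 = 0.
  Factor: -4*x^2 + 8*x + 28 = -4*(x^2 - 2*x - 7); x^2 - 2*x - 7 = 0 has no rational roots; quadratic formula: x = (2 ± √32)/2.
  ⇒ x = 1 - 2*sqrt(2) ≈ -1.8284, 1 + 2*sqrt(2) ≈ 3.8284

f''(x) = 8*(4*x^2*(x - 1) + (1 - 3*x)*(x^2 + 7))/(x^2 + 7)^3
Second-derivative test at each critical point:
  f''(-1.8284) = 0.2115 > 0 → local minimum
  f''(3.8284) = -0.0482 < 0 → local maximum

Critical points: x = 1 - 2*sqrt(2) ≈ -1.8284 (local minimum); x = 1 + 2*sqrt(2) ≈ 3.8284 (local maximum)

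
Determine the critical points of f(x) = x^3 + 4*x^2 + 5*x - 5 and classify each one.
f'(x) = 3*x^2 + 8*x + 5

Solve f'(x) = 0:
  Factor: 3*x^2 + 8*x + 5 = (x + 1)*(3*x + 5) = 0.
  ⇒ x = -5/3, -1

f''(x) = 6*x + 8
Second-derivative test at each critical point:
  f''(-5/3) = -2 < 0 → local maximum
  f''(-1) = 2 > 0 → local minimum

Critical points: x = -5/3 (local maximum); x = -1 (local minimum)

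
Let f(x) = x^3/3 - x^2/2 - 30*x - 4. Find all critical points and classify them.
f'(x) = x^2 - x - 30

Solve f'(x) = 0:
  Factor: x^2 - x - 30 = (x - 6)*(x + 5) = 0.
  ⇒ x = -5, 6

f''(x) = 2*x - 1
Second-derivative test at each critical point:
  f''(-5) = -11 < 0 → local maximum
  f''(6) = 11 > 0 → local minimum

Critical points: x = -5 (local maximum); x = 6 (local minimum)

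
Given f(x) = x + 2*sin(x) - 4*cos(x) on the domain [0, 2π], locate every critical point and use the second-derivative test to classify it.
f'(x) = 4*sin(x) + 2*cos(x) + 1

Solve f'(x) = 0 on [0, 2π]:
  f'(x) = 0 ⇔ 4*sin(x) + 2*cos(x) = -1. Write the left side as R·cos(x + φ) with R = √(2² + (-4)²) = 2*sqrt(5), cos φ = sqrt(5)/5, sin φ = -2*sqrt(5)/5; then cos(x + φ) = -sqrt(5)/10. Solve for x and keep the solutions lying in [0, 2π].
  ⇒ x = atan((-2 + sqrt(19))/(-2*sqrt(19) - 1)) + pi ≈ 2.9035, atan((-sqrt(19) - 2)/(-1 + 2*sqrt(19))) + 2*pi ≈ 5.5940

f''(x) = -2*sin(x) + 4*cos(x)
Second-derivative test at each critical point:
  f''(2.9035) = -4.3589 < 0 → local maximum
  f''(5.5940) = 4.3589 > 0 → local minimum

Critical points: x = atan((-2 + sqrt(19))/(-2*sqrt(19) - 1)) + pi ≈ 2.9035 (local maximum); x = atan((-sqrt(19) - 2)/(-1 + 2*sqrt(19))) + 2*pi ≈ 5.5940 (local minimum)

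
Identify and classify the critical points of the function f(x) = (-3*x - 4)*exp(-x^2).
f'(x) = (2*x*(3*x + 4) - 3)*exp(-x^2)

Solve f'(x) = 0:
  f'(x) = (6*x^2 + 8*x - 3)·exp(-x^2) and exp(-x^2) > 0 for every x, so f'(x) = 0 ⇔ 6*x^2 + 8*x - 3 = 0.
  6*x^2 + 8*x - 3 = 0 has no rational roots; quadratic formula: x = (-8 ± √136)/12.
  ⇒ x = -sqrt(34)/6 - 2/3 ≈ -1.6385, -2/3 + sqrt(34)/6 ≈ 0.3052

f''(x) = 2*(-6*x^3 - 8*x^2 + 9*x + 4)*exp(-x^2)
Second-derivative test at each critical point:
  f''(-1.6385) = -0.7959 < 0 → local maximum
  f''(0.3052) = 10.6250 > 0 → local minimum

Critical points: x = -sqrt(34)/6 - 2/3 ≈ -1.6385 (local maximum); x = -2/3 + sqrt(34)/6 ≈ 0.3052 (local minimum)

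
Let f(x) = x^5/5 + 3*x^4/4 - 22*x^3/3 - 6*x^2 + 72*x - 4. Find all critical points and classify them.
f'(x) = x^4 + 3*x^3 - 22*x^2 - 12*x + 72

Solve f'(x) = 0:
  Factor: x^4 + 3*x^3 - 22*x^2 - 12*x + 72 = (x - 3)*(x - 2)*(x + 2)*(x + 6) = 0.
  ⇒ x = -6, -2, 2, 3

f''(x) = 4*x^3 + 9*x^2 - 44*x - 12
Second-derivative test at each critical point:
  f''(-6) = -288 < 0 → local maximum
  f''(-2) = 80 > 0 → local minimum
  f''(2) = -32 < 0 → local maximum
  f''(3) = 45 > 0 → local minimum

Critical points: x = -6 (local maximum); x = -2 (local minimum); x = 2 (local maximum); x = 3 (local minimum)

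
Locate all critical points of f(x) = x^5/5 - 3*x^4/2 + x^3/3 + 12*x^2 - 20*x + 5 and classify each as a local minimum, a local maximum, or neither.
f'(x) = x^4 - 6*x^3 + x^2 + 24*x - 20

Solve f'(x) = 0:
  Factor: x^4 - 6*x^3 + x^2 + 24*x - 20 = (x - 5)*(x - 2)*(x - 1)*(x + 2) = 0.
  ⇒ x = -2, 1, 2, 5

f''(x) = 4*x^3 - 18*x^2 + 2*x + 24
Second-derivative test at each critical point:
  f''(-2) = -84 < 0 → local maximum
  f''(1) = 12 > 0 → local minimum
  f''(2) = -12 < 0 → local maximum
  f''(5) = 84 > 0 → local minimum

Critical points: x = -2 (local maximum); x = 1 (local minimum); x = 2 (local maximum); x = 5 (local minimum)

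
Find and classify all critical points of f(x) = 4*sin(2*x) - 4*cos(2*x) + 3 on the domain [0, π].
f'(x) = 8*sqrt(2)*sin(2*x + pi/4)

Solve f'(x) = 0 on [0, π]:
  f'(x) = 0 ⇔ 4*cos(2*x) = -4*sin(2*x) ⇔ tan(2*x) = -1, i.e. 2*x = arctan(-1) + nπ; keep the solutions lying in [0, π].
  ⇒ x = 3*pi/8 ≈ 1.1781, 7*pi/8 ≈ 2.7489

f''(x) = 16*sqrt(2)*cos(2*x + pi/4)
Second-derivative test at each critical point:
  f''(1.1781) = -22.6274 < 0 → local maximum
  f''(2.7489) = 22.6274 > 0 → local minimum

Critical points: x = 3*pi/8 ≈ 1.1781 (local maximum); x = 7*pi/8 ≈ 2.7489 (local minimum)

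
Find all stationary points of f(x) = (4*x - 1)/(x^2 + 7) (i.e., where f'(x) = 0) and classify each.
f'(x) = 2*(-2*x^2 + x + 14)/(x^4 + 14*x^2 + 49)

Solve f'(x) = 0:
  f'(x) = -2*(2*x^2 - x - 14)/(x^2 + 7)^2; the denominator is positive wherever f is defined, so f'(x) = 0 ⇔ -4*x^2 + 2*x + 28 = 0.
  Factor: -4*x^2 + 2*x + 28 = -2*(2*x^2 - x - 14); 2*x^2 - x - 14 = 0 has no rational roots; quadratic formula: x = (1 ± √113)/4.
  ⇒ x = 1/4 - sqrt(113)/4 ≈ -2.4075, 1/4 + sqrt(113)/4 ≈ 2.9075

f''(x) = 2*(4*x^2*(4*x - 1) + (1 - 12*x)*(x^2 + 7))/(x^2 + 7)^3
Second-derivative test at each critical point:
  f''(-2.4075) = 0.1298 > 0 → local minimum
  f''(2.9075) = -0.0890 < 0 → local maximum

Critical points: x = 1/4 - sqrt(113)/4 ≈ -2.4075 (local minimum); x = 1/4 + sqrt(113)/4 ≈ 2.9075 (local maximum)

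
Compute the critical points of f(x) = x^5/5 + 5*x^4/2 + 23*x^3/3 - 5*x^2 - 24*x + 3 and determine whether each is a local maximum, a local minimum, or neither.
f'(x) = x^4 + 10*x^3 + 23*x^2 - 10*x - 24

Solve f'(x) = 0:
  Factor: x^4 + 10*x^3 + 23*x^2 - 10*x - 24 = (x - 1)*(x + 1)*(x + 4)*(x + 6) = 0.
  ⇒ x = -6, -4, -1, 1

f''(x) = 4*x^3 + 30*x^2 + 46*x - 10
Second-derivative test at each critical point:
  f''(-6) = -70 < 0 → local maximum
  f''(-4) = 30 > 0 → local minimum
  f''(-1) = -30 < 0 → local maximum
  f''(1) = 70 > 0 → local minimum

Critical points: x = -6 (local maximum); x = -4 (local minimum); x = -1 (local maximum); x = 1 (local minimum)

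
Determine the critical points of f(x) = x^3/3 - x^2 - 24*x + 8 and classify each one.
f'(x) = x^2 - 2*x - 24

Solve f'(x) = 0:
  Factor: x^2 - 2*x - 24 = (x - 6)*(x + 4) = 0.
  ⇒ x = -4, 6

f''(x) = 2*x - 2
Second-derivative test at each critical point:
  f''(-4) = -10 < 0 → local maximum
  f''(6) = 10 > 0 → local minimum

Critical points: x = -4 (local maximum); x = 6 (local minimum)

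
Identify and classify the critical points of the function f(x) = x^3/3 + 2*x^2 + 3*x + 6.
f'(x) = x^2 + 4*x + 3

Solve f'(x) = 0:
  Factor: x^2 + 4*x + 3 = (x + 1)*(x + 3) = 0.
  ⇒ x = -3, -1

f''(x) = 2*x + 4
Second-derivative test at each critical point:
  f''(-3) = -2 < 0 → local maximum
  f''(-1) = 2 > 0 → local minimum

Critical points: x = -3 (local maximum); x = -1 (local minimum)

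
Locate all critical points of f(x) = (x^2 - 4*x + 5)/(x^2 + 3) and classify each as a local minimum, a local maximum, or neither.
f'(x) = 4*(x^2 - x - 3)/(x^4 + 6*x^2 + 9)

Solve f'(x) = 0:
  f'(x) = 4*(x^2 - x - 3)/(x^2 + 3)^2; the denominator is positive wherever f is defined, so f'(x) = 0 ⇔ 4*x^2 - 4*x - 12 = 0.
  Factor: 4*x^2 - 4*x - 12 = 4*(x^2 - x - 3); x^2 - x - 3 = 0 has no rational roots; quadratic formula: x = (1 ± √13)/2.
  ⇒ x = 1/2 - sqrt(13)/2 ≈ -1.3028, 1/2 + sqrt(13)/2 ≈ 2.3028

f''(x) = 4*(-2*x^3 + 3*x^2 + 18*x - 3)/(x^6 + 9*x^4 + 27*x^2 + 27)
Second-derivative test at each critical point:
  f''(-1.3028) = -0.6537 < 0 → local maximum
  f''(2.3028) = 0.2092 > 0 → local minimum

Critical points: x = 1/2 - sqrt(13)/2 ≈ -1.3028 (local maximum); x = 1/2 + sqrt(13)/2 ≈ 2.3028 (local minimum)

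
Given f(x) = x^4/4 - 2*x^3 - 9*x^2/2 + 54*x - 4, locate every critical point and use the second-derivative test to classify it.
f'(x) = x^3 - 6*x^2 - 9*x + 54

Solve f'(x) = 0:
  Factor: x^3 - 6*x^2 - 9*x + 54 = (x - 6)*(x - 3)*(x + 3) = 0.
  ⇒ x = -3, 3, 6

f''(x) = 3*x^2 - 12*x - 9
Second-derivative test at each critical point:
  f''(-3) = 54 > 0 → local minimum
  f''(3) = -18 < 0 → local maximum
  f''(6) = 27 > 0 → local minimum

Critical points: x = -3 (local minimum); x = 3 (local maximum); x = 6 (local minimum)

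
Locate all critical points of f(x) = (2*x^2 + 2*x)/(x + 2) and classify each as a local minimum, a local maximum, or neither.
f'(x) = 2*(x^2 + 4*x + 2)/(x^2 + 4*x + 4)

Solve f'(x) = 0:
  f'(x) = 2*(x^2 + 4*x + 2)/(x + 2)^2; the denominator is positive wherever f is defined, so f'(x) = 0 ⇔ 2*x^2 + 8*x + 4 = 0.
  Factor: 2*x^2 + 8*x + 4 = 2*(x^2 + 4*x + 2); x^2 + 4*x + 2 = 0 has no rational roots; quadratic formula: x = (-4 ± √8)/2.
  ⇒ x = -2 - sqrt(2) ≈ -3.4142, -2 + sqrt(2) ≈ -0.5858

f''(x) = 8/(x^3 + 6*x^2 + 12*x + 8)
Second-derivative test at each critical point:
  f''(-3.4142) = -2.8284 < 0 → local maximum
  f''(-0.5858) = 2.8284 > 0 → local minimum

Critical points: x = -2 - sqrt(2) ≈ -3.4142 (local maximum); x = -2 + sqrt(2) ≈ -0.5858 (local minimum)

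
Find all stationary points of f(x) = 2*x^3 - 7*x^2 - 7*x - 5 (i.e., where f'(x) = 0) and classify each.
f'(x) = 6*x^2 - 14*x - 7

Solve f'(x) = 0:
  6*x^2 - 14*x - 7 = 0 has no rational roots; quadratic formula: x = (14 ± √364)/12.
  ⇒ x = 7/6 - sqrt(91)/6 ≈ -0.4232, 7/6 + sqrt(91)/6 ≈ 2.7566

f''(x) = 12*x - 14
Second-derivative test at each critical point:
  f''(-0.4232) = -19.0788 < 0 → local maximum
  f''(2.7566) = 19.0788 > 0 → local minimum

Critical points: x = 7/6 - sqrt(91)/6 ≈ -0.4232 (local maximum); x = 7/6 + sqrt(91)/6 ≈ 2.7566 (local minimum)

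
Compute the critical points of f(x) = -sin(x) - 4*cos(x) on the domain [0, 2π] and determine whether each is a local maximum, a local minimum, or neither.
f'(x) = 4*sin(x) - cos(x)

Solve f'(x) = 0 on [0, 2π]:
  f'(x) = 0 ⇔ -cos(x) = -4*sin(x) ⇔ tan(x) = 1/4, i.e. x = arctan(1/4) + nπ; keep the solutions lying in [0, 2π].
  ⇒ x = atan(1/4) ≈ 0.2450, atan(1/4) + pi ≈ 3.3866

f''(x) = sin(x) + 4*cos(x)
Second-derivative test at each critical point:
  f''(0.2450) = 4.1231 > 0 → local minimum
  f''(3.3866) = -4.1231 < 0 → local maximum

Critical points: x = atan(1/4) ≈ 0.2450 (local minimum); x = atan(1/4) + pi ≈ 3.3866 (local maximum)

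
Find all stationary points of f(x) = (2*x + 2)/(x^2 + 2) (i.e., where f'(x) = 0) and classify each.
f'(x) = 2*(x^2 - 2*x*(x + 1) + 2)/(x^2 + 2)^2

Solve f'(x) = 0:
  f'(x) = -2*(x^2 + 2*x - 2)/(x^2 + 2)^2; the denominator is positive wherever f is defined, so f'(x) = 0 ⇔ -2*x^2 - 4*x + 4 = 0.
  Factor: -2*x^2 - 4*x + 4 = -2*(x^2 + 2*x - 2); x^2 + 2*x - 2 = 0 has no rational roots; quadratic formula: x = (-2 ± √12)/2.
  ⇒ x = -sqrt(3) - 1 ≈ -2.7321, -1 + sqrt(3) ≈ 0.7321

f''(x) = 4*(4*x^2*(x + 1) - (3*x + 1)*(x^2 + 2))/(x^2 + 2)^3
Second-derivative test at each critical point:
  f''(-2.7321) = 0.0774 > 0 → local minimum
  f''(0.7321) = -1.0774 < 0 → local maximum

Critical points: x = -sqrt(3) - 1 ≈ -2.7321 (local minimum); x = -1 + sqrt(3) ≈ 0.7321 (local maximum)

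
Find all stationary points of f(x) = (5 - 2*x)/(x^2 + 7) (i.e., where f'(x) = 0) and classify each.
f'(x) = 2*(x^2 - 5*x - 7)/(x^4 + 14*x^2 + 49)

Solve f'(x) = 0:
  f'(x) = 2*(x^2 - 5*x - 7)/(x^2 + 7)^2; the denominator is positive wherever f is defined, so f'(x) = 0 ⇔ 2*x^2 - 10*x - 14 = 0.
  Factor: 2*x^2 - 10*x - 14 = 2*(x^2 - 5*x - 7); x^2 - 5*x - 7 = 0 has no rational roots; quadratic formula: x = (5 ± √53)/2.
  ⇒ x = 5/2 - sqrt(53)/2 ≈ -1.1401, 5/2 + sqrt(53)/2 ≈ 6.1401

f''(x) = 2*(4*x^2*(5 - 2*x) + (6*x - 5)*(x^2 + 7))/(x^2 + 7)^3
Second-derivative test at each critical point:
  f''(-1.1401) = -0.2114 < 0 → local maximum
  f''(6.1401) = 0.0073 > 0 → local minimum

Critical points: x = 5/2 - sqrt(53)/2 ≈ -1.1401 (local maximum); x = 5/2 + sqrt(53)/2 ≈ 6.1401 (local minimum)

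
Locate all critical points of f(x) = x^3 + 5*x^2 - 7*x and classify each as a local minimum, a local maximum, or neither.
f'(x) = 3*x^2 + 10*x - 7

Solve f'(x) = 0:
  3*x^2 + 10*x - 7 = 0 has no rational roots; quadratic formula: x = (-10 ± √184)/6.
  ⇒ x = -sqrt(46)/3 - 5/3 ≈ -3.9274, -5/3 + sqrt(46)/3 ≈ 0.5941

f''(x) = 6*x + 10
Second-derivative test at each critical point:
  f''(-3.9274) = -13.5647 < 0 → local maximum
  f''(0.5941) = 13.5647 > 0 → local minimum

Critical points: x = -sqrt(46)/3 - 5/3 ≈ -3.9274 (local maximum); x = -5/3 + sqrt(46)/3 ≈ 0.5941 (local minimum)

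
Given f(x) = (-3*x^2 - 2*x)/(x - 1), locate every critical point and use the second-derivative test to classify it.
f'(x) = (-3*x^2 + 6*x + 2)/(x^2 - 2*x + 1)

Solve f'(x) = 0:
  f'(x) = -(3*x^2 - 6*x - 2)/(x - 1)^2; the denominator is positive wherever f is defined, so f'(x) = 0 ⇔ -3*x^2 + 6*x + 2 = 0.
  3*x^2 - 6*x - 2 = 0 has no rational roots; quadratic formula: x = (6 ± √60)/6.
  ⇒ x = 1 - sqrt(15)/3 ≈ -0.2910, 1 + sqrt(15)/3 ≈ 2.2910

f''(x) = -10/(x^3 - 3*x^2 + 3*x - 1)
Second-derivative test at each critical point:
  f''(-0.2910) = 4.6476 > 0 → local minimum
  f''(2.2910) = -4.6476 < 0 → local maximum

Critical points: x = 1 - sqrt(15)/3 ≈ -0.2910 (local minimum); x = 1 + sqrt(15)/3 ≈ 2.2910 (local maximum)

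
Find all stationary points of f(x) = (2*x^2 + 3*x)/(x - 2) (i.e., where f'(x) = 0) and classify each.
f'(x) = 2*(x^2 - 4*x - 3)/(x^2 - 4*x + 4)

Solve f'(x) = 0:
  f'(x) = 2*(x^2 - 4*x - 3)/(x - 2)^2; the denominator is positive wherever f is defined, so f'(x) = 0 ⇔ 2*x^2 - 8*x - 6 = 0.
  Factor: 2*x^2 - 8*x - 6 = 2*(x^2 - 4*x - 3); x^2 - 4*x - 3 = 0 has no rational roots; quadratic formula: x = (4 ± √28)/2.
  ⇒ x = 2 - sqrt(7) ≈ -0.6458, 2 + sqrt(7) ≈ 4.6458

f''(x) = 28/(x^3 - 6*x^2 + 12*x - 8)
Second-derivative test at each critical point:
  f''(-0.6458) = -1.5119 < 0 → local maximum
  f''(4.6458) = 1.5119 > 0 → local minimum

Critical points: x = 2 - sqrt(7) ≈ -0.6458 (local maximum); x = 2 + sqrt(7) ≈ 4.6458 (local minimum)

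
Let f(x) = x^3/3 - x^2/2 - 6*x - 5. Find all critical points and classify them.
f'(x) = x^2 - x - 6

Solve f'(x) = 0:
  Factor: x^2 - x - 6 = (x - 3)*(x + 2) = 0.
  ⇒ x = -2, 3

f''(x) = 2*x - 1
Second-derivative test at each critical point:
  f''(-2) = -5 < 0 → local maximum
  f''(3) = 5 > 0 → local minimum

Critical points: x = -2 (local maximum); x = 3 (local minimum)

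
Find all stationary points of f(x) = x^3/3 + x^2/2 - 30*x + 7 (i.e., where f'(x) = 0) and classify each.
f'(x) = x^2 + x - 30

Solve f'(x) = 0:
  Factor: x^2 + x - 30 = (x - 5)*(x + 6) = 0.
  ⇒ x = -6, 5

f''(x) = 2*x + 1
Second-derivative test at each critical point:
  f''(-6) = -11 < 0 → local maximum
  f''(5) = 11 > 0 → local minimum

Critical points: x = -6 (local maximum); x = 5 (local minimum)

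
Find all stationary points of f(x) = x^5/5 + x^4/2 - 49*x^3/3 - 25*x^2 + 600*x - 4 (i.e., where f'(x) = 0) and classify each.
f'(x) = x^4 + 2*x^3 - 49*x^2 - 50*x + 600

Solve f'(x) = 0:
  Factor: x^4 + 2*x^3 - 49*x^2 - 50*x + 600 = (x - 5)*(x - 4)*(x + 5)*(x + 6) = 0.
  ⇒ x = -6, -5, 4, 5

f''(x) = 4*x^3 + 6*x^2 - 98*x - 50
Second-derivative test at each critical point:
  f''(-6) = -110 < 0 → local maximum
  f''(-5) = 90 > 0 → local minimum
  f''(4) = -90 < 0 → local maximum
  f''(5) = 110 > 0 → local minimum

Critical points: x = -6 (local maximum); x = -5 (local minimum); x = 4 (local maximum); x = 5 (local minimum)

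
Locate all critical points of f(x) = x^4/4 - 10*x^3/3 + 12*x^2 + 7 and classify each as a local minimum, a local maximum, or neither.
f'(x) = x*(x^2 - 10*x + 24)

Solve f'(x) = 0:
  Factor: x^3 - 10*x^2 + 24*x = x*(x - 6)*(x - 4) = 0.
  ⇒ x = 0, 4, 6

f''(x) = 3*x^2 - 20*x + 24
Second-derivative test at each critical point:
  f''(0) = 24 > 0 → local minimum
  f''(4) = -8 < 0 → local maximum
  f''(6) = 12 > 0 → local minimum

Critical points: x = 0 (local minimum); x = 4 (local maximum); x = 6 (local minimum)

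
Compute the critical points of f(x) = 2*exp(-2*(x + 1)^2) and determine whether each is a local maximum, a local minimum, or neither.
f'(x) = 8*(-x - 1)*exp(-2*(x + 1)^2)

Solve f'(x) = 0:
  f'(x) = (-8*x - 8)·exp(-2*(x + 1)^2) and exp(-2*(x + 1)^2) > 0 for every x, so f'(x) = 0 ⇔ -8*x - 8 = 0.
  Factor: -8*x - 8 = -8*(x + 1) = 0.
  ⇒ x = -1

f''(x) = 8*(4*(x + 1)^2 - 1)*exp(-2*(x + 1)^2)
Second-derivative test at each critical point:
  f''(-1) = -8 < 0 → local maximum

Critical points: x = -1 (local maximum)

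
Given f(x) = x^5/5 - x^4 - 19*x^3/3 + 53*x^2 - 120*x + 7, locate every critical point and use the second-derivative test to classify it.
f'(x) = x^4 - 4*x^3 - 19*x^2 + 106*x - 120

Solve f'(x) = 0:
  Factor: x^4 - 4*x^3 - 19*x^2 + 106*x - 120 = (x - 4)*(x - 3)*(x - 2)*(x + 5) = 0.
  ⇒ x = -5, 2, 3, 4

f''(x) = 4*x^3 - 12*x^2 - 38*x + 106
Second-derivative test at each critical point:
  f''(-5) = -504 < 0 → local maximum
  f''(2) = 14 > 0 → local minimum
  f''(3) = -8 < 0 → local maximum
  f''(4) = 18 > 0 → local minimum

Critical points: x = -5 (local maximum); x = 2 (local minimum); x = 3 (local maximum); x = 4 (local minimum)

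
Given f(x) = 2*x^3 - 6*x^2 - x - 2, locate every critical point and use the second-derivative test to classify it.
f'(x) = 6*x^2 - 12*x - 1

Solve f'(x) = 0:
  6*x^2 - 12*x - 1 = 0 has no rational roots; quadratic formula: x = (12 ± √168)/12.
  ⇒ x = 1 - sqrt(42)/6 ≈ -0.0801, 1 + sqrt(42)/6 ≈ 2.0801

f''(x) = 12*x - 12
Second-derivative test at each critical point:
  f''(-0.0801) = -12.9615 < 0 → local maximum
  f''(2.0801) = 12.9615 > 0 → local minimum

Critical points: x = 1 - sqrt(42)/6 ≈ -0.0801 (local maximum); x = 1 + sqrt(42)/6 ≈ 2.0801 (local minimum)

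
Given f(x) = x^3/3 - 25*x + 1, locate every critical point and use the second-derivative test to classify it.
f'(x) = x^2 - 25

Solve f'(x) = 0:
  Factor: x^2 - 25 = (x - 5)*(x + 5) = 0.
  ⇒ x = -5, 5

f''(x) = 2*x
Second-derivative test at each critical point:
  f''(-5) = -10 < 0 → local maximum
  f''(5) = 10 > 0 → local minimum

Critical points: x = -5 (local maximum); x = 5 (local minimum)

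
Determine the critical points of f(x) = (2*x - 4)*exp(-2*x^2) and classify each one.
f'(x) = 2*(-4*x*(x - 2) + 1)*exp(-2*x^2)

Solve f'(x) = 0:
  f'(x) = (-8*x^2 + 16*x + 2)·exp(-2*x^2) and exp(-2*x^2) > 0 for every x, so f'(x) = 0 ⇔ -8*x^2 + 16*x + 2 = 0.
  Factor: -8*x^2 + 16*x + 2 = -2*(4*x^2 - 8*x - 1); 4*x^2 - 8*x - 1 = 0 has no rational roots; quadratic formula: x = (8 ± √80)/8.
  ⇒ x = 1 - sqrt(5)/2 ≈ -0.1180, 1 + sqrt(5)/2 ≈ 2.1180

f''(x) = 8*(4*x^2*(x - 2) - 3*x + 2)*exp(-2*x^2)
Second-derivative test at each critical point:
  f''(-0.1180) = 17.3970 > 0 → local minimum
  f''(2.1180) = -0.0023 < 0 → local maximum

Critical points: x = 1 - sqrt(5)/2 ≈ -0.1180 (local minimum); x = 1 + sqrt(5)/2 ≈ 2.1180 (local maximum)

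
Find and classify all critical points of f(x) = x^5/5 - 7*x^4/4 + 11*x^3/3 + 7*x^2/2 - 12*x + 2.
f'(x) = x^4 - 7*x^3 + 11*x^2 + 7*x - 12

Solve f'(x) = 0:
  Factor: x^4 - 7*x^3 + 11*x^2 + 7*x - 12 = (x - 4)*(x - 3)*(x - 1)*(x + 1) = 0.
  ⇒ x = -1, 1, 3, 4

f''(x) = 4*x^3 - 21*x^2 + 22*x + 7
Second-derivative test at each critical point:
  f''(-1) = -40 < 0 → local maximum
  f''(1) = 12 > 0 → local minimum
  f''(3) = -8 < 0 → local maximum
  f''(4) = 15 > 0 → local minimum

Critical points: x = -1 (local maximum); x = 1 (local minimum); x = 3 (local maximum); x = 4 (local minimum)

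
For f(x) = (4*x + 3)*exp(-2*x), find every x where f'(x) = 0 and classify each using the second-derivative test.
f'(x) = 2*(-4*x - 1)*exp(-2*x)

Solve f'(x) = 0:
  f'(x) = (-8*x - 2)·exp(-2*x) and exp(-2*x) > 0 for every x, so f'(x) = 0 ⇔ -8*x - 2 = 0.
  Factor: -8*x - 2 = -2*(4*x + 1) = 0.
  ⇒ x = -1/4

f''(x) = 4*(4*x - 1)*exp(-2*x)
Second-derivative test at each critical point:
  f''(-1/4) = -13.1898 < 0 → local maximum

Critical points: x = -1/4 (local maximum)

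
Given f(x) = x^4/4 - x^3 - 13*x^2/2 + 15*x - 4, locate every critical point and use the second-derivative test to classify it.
f'(x) = x^3 - 3*x^2 - 13*x + 15

Solve f'(x) = 0:
  Factor: x^3 - 3*x^2 - 13*x + 15 = (x - 5)*(x - 1)*(x + 3) = 0.
  ⇒ x = -3, 1, 5

f''(x) = 3*x^2 - 6*x - 13
Second-derivative test at each critical point:
  f''(-3) = 32 > 0 → local minimum
  f''(1) = -16 < 0 → local maximum
  f''(5) = 32 > 0 → local minimum

Critical points: x = -3 (local minimum); x = 1 (local maximum); x = 5 (local minimum)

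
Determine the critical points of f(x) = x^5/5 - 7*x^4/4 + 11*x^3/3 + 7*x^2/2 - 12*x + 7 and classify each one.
f'(x) = x^4 - 7*x^3 + 11*x^2 + 7*x - 12

Solve f'(x) = 0:
  Factor: x^4 - 7*x^3 + 11*x^2 + 7*x - 12 = (x - 4)*(x - 3)*(x - 1)*(x + 1) = 0.
  ⇒ x = -1, 1, 3, 4

f''(x) = 4*x^3 - 21*x^2 + 22*x + 7
Second-derivative test at each critical point:
  f''(-1) = -40 < 0 → local maximum
  f''(1) = 12 > 0 → local minimum
  f''(3) = -8 < 0 → local maximum
  f''(4) = 15 > 0 → local minimum

Critical points: x = -1 (local maximum); x = 1 (local minimum); x = 3 (local maximum); x = 4 (local minimum)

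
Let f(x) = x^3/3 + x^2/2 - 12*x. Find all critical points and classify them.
f'(x) = x^2 + x - 12

Solve f'(x) = 0:
  Factor: x^2 + x - 12 = (x - 3)*(x + 4) = 0.
  ⇒ x = -4, 3

f''(x) = 2*x + 1
Second-derivative test at each critical point:
  f''(-4) = -7 < 0 → local maximum
  f''(3) = 7 > 0 → local minimum

Critical points: x = -4 (local maximum); x = 3 (local minimum)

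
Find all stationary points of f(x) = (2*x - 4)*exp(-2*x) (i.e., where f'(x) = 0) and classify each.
f'(x) = 2*(5 - 2*x)*exp(-2*x)

Solve f'(x) = 0:
  f'(x) = (10 - 4*x)·exp(-2*x) and exp(-2*x) > 0 for every x, so f'(x) = 0 ⇔ 10 - 4*x = 0.
  Factor: 10 - 4*x = -2*(2*x - 5) = 0.
  ⇒ x = 5/2

f''(x) = 8*(x - 3)*exp(-2*x)
Second-derivative test at each critical point:
  f''(5/2) = -0.0270 < 0 → local maximum

Critical points: x = 5/2 (local maximum)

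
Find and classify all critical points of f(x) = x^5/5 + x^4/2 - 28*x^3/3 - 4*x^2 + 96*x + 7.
f'(x) = x^4 + 2*x^3 - 28*x^2 - 8*x + 96

Solve f'(x) = 0:
  Factor: x^4 + 2*x^3 - 28*x^2 - 8*x + 96 = (x - 4)*(x - 2)*(x + 2)*(x + 6) = 0.
  ⇒ x = -6, -2, 2, 4

f''(x) = 4*x^3 + 6*x^2 - 56*x - 8
Second-derivative test at each critical point:
  f''(-6) = -320 < 0 → local maximum
  f''(-2) = 96 > 0 → local minimum
  f''(2) = -64 < 0 → local maximum
  f''(4) = 120 > 0 → local minimum

Critical points: x = -6 (local maximum); x = -2 (local minimum); x = 2 (local maximum); x = 4 (local minimum)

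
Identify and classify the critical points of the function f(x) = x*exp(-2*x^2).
f'(x) = (1 - 4*x^2)*exp(-2*x^2)

Solve f'(x) = 0:
  f'(x) = (1 - 4*x^2)·exp(-2*x^2) and exp(-2*x^2) > 0 for every x, so f'(x) = 0 ⇔ 1 - 4*x^2 = 0.
  Factor: 1 - 4*x^2 = -(2*x - 1)*(2*x + 1) = 0.
  ⇒ x = -1/2, 1/2

f''(x) = (16*x^3 - 12*x)*exp(-2*x^2)
Second-derivative test at each critical point:
  f''(-1/2) = 2.4261 > 0 → local minimum
  f''(1/2) = -2.4261 < 0 → local maximum

Critical points: x = -1/2 (local minimum); x = 1/2 (local maximum)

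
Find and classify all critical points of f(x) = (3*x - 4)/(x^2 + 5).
f'(x) = (-3*x^2 + 8*x + 15)/(x^4 + 10*x^2 + 25)

Solve f'(x) = 0:
  f'(x) = -(3*x^2 - 8*x - 15)/(x^2 + 5)^2; the denominator is positive wherever f is defined, so f'(x) = 0 ⇔ -3*x^2 + 8*x + 15 = 0.
  3*x^2 - 8*x - 15 = 0 has no rational roots; quadratic formula: x = (8 ± √244)/6.
  ⇒ x = 4/3 - sqrt(61)/3 ≈ -1.2701, 4/3 + sqrt(61)/3 ≈ 3.9367

f''(x) = 2*(4*x^2*(3*x - 4) + (4 - 9*x)*(x^2 + 5))/(x^2 + 5)^3
Second-derivative test at each critical point:
  f''(-1.2701) = 0.3572 > 0 → local minimum
  f''(3.9367) = -0.0372 < 0 → local maximum

Critical points: x = 4/3 - sqrt(61)/3 ≈ -1.2701 (local minimum); x = 4/3 + sqrt(61)/3 ≈ 3.9367 (local maximum)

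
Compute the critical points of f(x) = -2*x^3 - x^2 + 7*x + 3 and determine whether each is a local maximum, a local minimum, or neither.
f'(x) = -6*x^2 - 2*x + 7

Solve f'(x) = 0:
  6*x^2 + 2*x - 7 = 0 has no rational roots; quadratic formula: x = (-2 ± √172)/12.
  ⇒ x = -sqrt(43)/6 - 1/6 ≈ -1.2596, -1/6 + sqrt(43)/6 ≈ 0.9262

f''(x) = -12*x - 2
Second-derivative test at each critical point:
  f''(-1.2596) = 13.1149 > 0 → local minimum
  f''(0.9262) = -13.1149 < 0 → local maximum

Critical points: x = -sqrt(43)/6 - 1/6 ≈ -1.2596 (local minimum); x = -1/6 + sqrt(43)/6 ≈ 0.9262 (local maximum)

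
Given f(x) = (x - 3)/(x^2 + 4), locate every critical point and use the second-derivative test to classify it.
f'(x) = (x^2 - 2*x*(x - 3) + 4)/(x^2 + 4)^2

Solve f'(x) = 0:
  f'(x) = -(x^2 - 6*x - 4)/(x^2 + 4)^2; the denominator is positive wherever f is defined, so f'(x) = 0 ⇔ -x^2 + 6*x + 4 = 0.
  x^2 - 6*x - 4 = 0 has no rational roots; quadratic formula: x = (6 ± √52)/2.
  ⇒ x = 3 - sqrt(13) ≈ -0.6056, 3 + sqrt(13) ≈ 6.6056

f''(x) = 2*(4*x^2*(x - 3) + 3*(1 - x)*(x^2 + 4))/(x^2 + 4)^3
Second-derivative test at each critical point:
  f''(-0.6056) = 0.3782 > 0 → local minimum
  f''(6.6056) = -0.0032 < 0 → local maximum

Critical points: x = 3 - sqrt(13) ≈ -0.6056 (local minimum); x = 3 + sqrt(13) ≈ 6.6056 (local maximum)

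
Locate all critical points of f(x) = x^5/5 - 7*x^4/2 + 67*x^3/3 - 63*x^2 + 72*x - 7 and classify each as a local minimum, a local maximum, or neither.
f'(x) = x^4 - 14*x^3 + 67*x^2 - 126*x + 72

Solve f'(x) = 0:
  Factor: x^4 - 14*x^3 + 67*x^2 - 126*x + 72 = (x - 6)*(x - 4)*(x - 3)*(x - 1) = 0.
  ⇒ x = 1, 3, 4, 6

f''(x) = 4*x^3 - 42*x^2 + 134*x - 126
Second-derivative test at each critical point:
  f''(1) = -30 < 0 → local maximum
  f''(3) = 6 > 0 → local minimum
  f''(4) = -6 < 0 → local maximum
  f''(6) = 30 > 0 → local minimum

Critical points: x = 1 (local maximum); x = 3 (local minimum); x = 4 (local maximum); x = 6 (local minimum)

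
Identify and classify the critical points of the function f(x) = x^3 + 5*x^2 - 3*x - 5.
f'(x) = 3*x^2 + 10*x - 3

Solve f'(x) = 0:
  3*x^2 + 10*x - 3 = 0 has no rational roots; quadratic formula: x = (-10 ± √136)/6.
  ⇒ x = -sqrt(34)/3 - 5/3 ≈ -3.6103, -5/3 + sqrt(34)/3 ≈ 0.2770

f''(x) = 6*x + 10
Second-derivative test at each critical point:
  f''(-3.6103) = -11.6619 < 0 → local maximum
  f''(0.2770) = 11.6619 > 0 → local minimum

Critical points: x = -sqrt(34)/3 - 5/3 ≈ -3.6103 (local maximum); x = -5/3 + sqrt(34)/3 ≈ 0.2770 (local minimum)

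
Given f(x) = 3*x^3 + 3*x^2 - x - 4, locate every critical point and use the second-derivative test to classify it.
f'(x) = 9*x^2 + 6*x - 1

Solve f'(x) = 0:
  9*x^2 + 6*x - 1 = 0 has no rational roots; quadratic formula: x = (-6 ± √72)/18.
  ⇒ x = -sqrt(2)/3 - 1/3 ≈ -0.8047, -1/3 + sqrt(2)/3 ≈ 0.1381

f''(x) = 18*x + 6
Second-derivative test at each critical point:
  f''(-0.8047) = -8.4853 < 0 → local maximum
  f''(0.1381) = 8.4853 > 0 → local minimum

Critical points: x = -sqrt(2)/3 - 1/3 ≈ -0.8047 (local maximum); x = -1/3 + sqrt(2)/3 ≈ 0.1381 (local minimum)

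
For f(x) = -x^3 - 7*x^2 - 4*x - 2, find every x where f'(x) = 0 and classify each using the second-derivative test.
f'(x) = -3*x^2 - 14*x - 4

Solve f'(x) = 0:
  3*x^2 + 14*x + 4 = 0 has no rational roots; quadratic formula: x = (-14 ± √148)/6.
  ⇒ x = -7/3 - sqrt(37)/3 ≈ -4.3609, -7/3 + sqrt(37)/3 ≈ -0.3057

f''(x) = -6*x - 14
Second-derivative test at each critical point:
  f''(-4.3609) = 12.1655 > 0 → local minimum
  f''(-0.3057) = -12.1655 < 0 → local maximum

Critical points: x = -7/3 - sqrt(37)/3 ≈ -4.3609 (local minimum); x = -7/3 + sqrt(37)/3 ≈ -0.3057 (local maximum)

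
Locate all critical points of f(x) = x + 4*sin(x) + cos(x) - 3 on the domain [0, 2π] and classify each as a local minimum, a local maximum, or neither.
f'(x) = -sin(x) + 4*cos(x) + 1

Solve f'(x) = 0 on [0, 2π]:
  f'(x) = 0 ⇔ -sin(x) + 4*cos(x) = -1. Write the left side as R·cos(x + φ) with R = √(4² + 1²) = sqrt(17), cos φ = 4*sqrt(17)/17, sin φ = sqrt(17)/17; then cos(x + φ) = -sqrt(17)/17. Solve for x and keep the solutions lying in [0, 2π].
  ⇒ x = pi/2 ≈ 1.5708, atan(15/8) + pi ≈ 4.2224

f''(x) = -4*sin(x) - cos(x)
Second-derivative test at each critical point:
  f''(1.5708) = -4 < 0 → local maximum
  f''(4.2224) = 4 > 0 → local minimum

Critical points: x = pi/2 ≈ 1.5708 (local maximum); x = atan(15/8) + pi ≈ 4.2224 (local minimum)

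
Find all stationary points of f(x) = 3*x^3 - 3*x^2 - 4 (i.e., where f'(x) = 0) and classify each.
f'(x) = 3*x*(3*x - 2)

Solve f'(x) = 0:
  Factor: 9*x^2 - 6*x = 3*x*(3*x - 2) = 0.
  ⇒ x = 0, 2/3

f''(x) = 18*x - 6
Second-derivative test at each critical point:
  f''(0) = -6 < 0 → local maximum
  f''(2/3) = 6 > 0 → local minimum

Critical points: x = 0 (local maximum); x = 2/3 (local minimum)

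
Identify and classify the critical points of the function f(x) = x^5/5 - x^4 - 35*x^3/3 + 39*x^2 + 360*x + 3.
f'(x) = x^4 - 4*x^3 - 35*x^2 + 78*x + 360

Solve f'(x) = 0:
  Factor: x^4 - 4*x^3 - 35*x^2 + 78*x + 360 = (x - 6)*(x - 5)*(x + 3)*(x + 4) = 0.
  ⇒ x = -4, -3, 5, 6

f''(x) = 4*x^3 - 12*x^2 - 70*x + 78
Second-derivative test at each critical point:
  f''(-4) = -90 < 0 → local maximum
  f''(-3) = 72 > 0 → local minimum
  f''(5) = -72 < 0 → local maximum
  f''(6) = 90 > 0 → local minimum

Critical points: x = -4 (local maximum); x = -3 (local minimum); x = 5 (local maximum); x = 6 (local minimum)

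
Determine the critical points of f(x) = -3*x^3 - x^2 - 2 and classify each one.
f'(x) = x*(-9*x - 2)

Solve f'(x) = 0:
  Factor: -9*x^2 - 2*x = -x*(9*x + 2) = 0.
  ⇒ x = -2/9, 0

f''(x) = -18*x - 2
Second-derivative test at each critical point:
  f''(-2/9) = 2 > 0 → local minimum
  f''(0) = -2 < 0 → local maximum

Critical points: x = -2/9 (local minimum); x = 0 (local maximum)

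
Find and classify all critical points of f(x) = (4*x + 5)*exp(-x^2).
f'(x) = 2*(-x*(4*x + 5) + 2)*exp(-x^2)

Solve f'(x) = 0:
  f'(x) = (-8*x^2 - 10*x + 4)·exp(-x^2) and exp(-x^2) > 0 for every x, so f'(x) = 0 ⇔ -8*x^2 - 10*x + 4 = 0.
  Factor: -8*x^2 - 10*x + 4 = -2*(4*x^2 + 5*x - 2); 4*x^2 + 5*x - 2 = 0 has no rational roots; quadratic formula: x = (-5 ± √57)/8.
  ⇒ x = -sqrt(57)/8 - 5/8 ≈ -1.5687, -5/8 + sqrt(57)/8 ≈ 0.3187

f''(x) = 2*(2*x^2*(4*x + 5) - 12*x - 5)*exp(-x^2)
Second-derivative test at each critical point:
  f''(-1.5687) = 1.2889 > 0 → local minimum
  f''(0.3187) = -13.6411 < 0 → local maximum

Critical points: x = -sqrt(57)/8 - 5/8 ≈ -1.5687 (local minimum); x = -5/8 + sqrt(57)/8 ≈ 0.3187 (local maximum)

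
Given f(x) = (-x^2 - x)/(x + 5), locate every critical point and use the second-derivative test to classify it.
f'(x) = (-x^2 - 10*x - 5)/(x^2 + 10*x + 25)

Solve f'(x) = 0:
  f'(x) = -(x^2 + 10*x + 5)/(x + 5)^2; the denominator is positive wherever f is defined, so f'(x) = 0 ⇔ -x^2 - 10*x - 5 = 0.
  x^2 + 10*x + 5 = 0 has no rational roots; quadratic formula: x = (-10 ± √80)/2.
  ⇒ x = -5 - 2*sqrt(5) ≈ -9.4721, -5 + 2*sqrt(5) ≈ -0.5279

f''(x) = -40/(x^3 + 15*x^2 + 75*x + 125)
Second-derivative test at each critical point:
  f''(-9.4721) = 0.4472 > 0 → local minimum
  f''(-0.5279) = -0.4472 < 0 → local maximum

Critical points: x = -5 - 2*sqrt(5) ≈ -9.4721 (local minimum); x = -5 + 2*sqrt(5) ≈ -0.5279 (local maximum)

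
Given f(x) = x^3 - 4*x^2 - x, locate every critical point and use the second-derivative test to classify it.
f'(x) = 3*x^2 - 8*x - 1

Solve f'(x) = 0:
  3*x^2 - 8*x - 1 = 0 has no rational roots; quadratic formula: x = (8 ± √76)/6.
  ⇒ x = 4/3 - sqrt(19)/3 ≈ -0.1196, 4/3 + sqrt(19)/3 ≈ 2.7863

f''(x) = 6*x - 8
Second-derivative test at each critical point:
  f''(-0.1196) = -8.7178 < 0 → local maximum
  f''(2.7863) = 8.7178 > 0 → local minimum

Critical points: x = 4/3 - sqrt(19)/3 ≈ -0.1196 (local maximum); x = 4/3 + sqrt(19)/3 ≈ 2.7863 (local minimum)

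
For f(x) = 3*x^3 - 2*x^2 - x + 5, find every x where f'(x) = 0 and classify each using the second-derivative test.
f'(x) = 9*x^2 - 4*x - 1

Solve f'(x) = 0:
  9*x^2 - 4*x - 1 = 0 has no rational roots; quadratic formula: x = (4 ± √52)/18.
  ⇒ x = 2/9 - sqrt(13)/9 ≈ -0.1784, 2/9 + sqrt(13)/9 ≈ 0.6228

f''(x) = 18*x - 4
Second-derivative test at each critical point:
  f''(-0.1784) = -7.2111 < 0 → local maximum
  f''(0.6228) = 7.2111 > 0 → local minimum

Critical points: x = 2/9 - sqrt(13)/9 ≈ -0.1784 (local maximum); x = 2/9 + sqrt(13)/9 ≈ 0.6228 (local minimum)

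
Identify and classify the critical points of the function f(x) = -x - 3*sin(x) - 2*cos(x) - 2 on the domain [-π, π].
f'(x) = 2*sin(x) - 3*cos(x) - 1

Solve f'(x) = 0 on [-π, π]:
  f'(x) = 0 ⇔ 2*sin(x) - 3*cos(x) = 1. Write the left side as R·cos(x + φ) with R = √((-3)² + (-2)²) = sqrt(13), cos φ = -3*sqrt(13)/13, sin φ = -2*sqrt(13)/13; then cos(x + φ) = sqrt(13)/13. Solve for x and keep the solutions lying in [-π, π].
  ⇒ x = -pi + atan((2 - 6*sqrt(3))/(-4*sqrt(3) - 3)) ≈ -2.4398, atan((2 + 6*sqrt(3))/(-3 + 4*sqrt(3))) ≈ 1.2638

f''(x) = 3*sin(x) + 2*cos(x)
Second-derivative test at each critical point:
  f''(-2.4398) = -3.4641 < 0 → local maximum
  f''(1.2638) = 3.4641 > 0 → local minimum

Critical points: x = -pi + atan((2 - 6*sqrt(3))/(-4*sqrt(3) - 3)) ≈ -2.4398 (local maximum); x = atan((2 + 6*sqrt(3))/(-3 + 4*sqrt(3))) ≈ 1.2638 (local minimum)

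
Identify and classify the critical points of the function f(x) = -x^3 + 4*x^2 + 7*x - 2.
f'(x) = -3*x^2 + 8*x + 7

Solve f'(x) = 0:
  3*x^2 - 8*x - 7 = 0 has no rational roots; quadratic formula: x = (8 ± √148)/6.
  ⇒ x = 4/3 - sqrt(37)/3 ≈ -0.6943, 4/3 + sqrt(37)/3 ≈ 3.3609

f''(x) = 8 - 6*x
Second-derivative test at each critical point:
  f''(-0.6943) = 12.1655 > 0 → local minimum
  f''(3.3609) = -12.1655 < 0 → local maximum

Critical points: x = 4/3 - sqrt(37)/3 ≈ -0.6943 (local minimum); x = 4/3 + sqrt(37)/3 ≈ 3.3609 (local maximum)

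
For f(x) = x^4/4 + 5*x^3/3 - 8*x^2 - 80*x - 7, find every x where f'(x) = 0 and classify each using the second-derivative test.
f'(x) = x^3 + 5*x^2 - 16*x - 80

Solve f'(x) = 0:
  Factor: x^3 + 5*x^2 - 16*x - 80 = (x - 4)*(x + 4)*(x + 5) = 0.
  ⇒ x = -5, -4, 4

f''(x) = 3*x^2 + 10*x - 16
Second-derivative test at each critical point:
  f''(-5) = 9 > 0 → local minimum
  f''(-4) = -8 < 0 → local maximum
  f''(4) = 72 > 0 → local minimum

Critical points: x = -5 (local minimum); x = -4 (local maximum); x = 4 (local minimum)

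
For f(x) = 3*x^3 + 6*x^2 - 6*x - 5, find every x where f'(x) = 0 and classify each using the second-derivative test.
f'(x) = 9*x^2 + 12*x - 6

Solve f'(x) = 0:
  Factor: 9*x^2 + 12*x - 6 = 3*(3*x^2 + 4*x - 2); 3*x^2 + 4*x - 2 = 0 has no rational roots; quadratic formula: x = (-4 ± √40)/6.
  ⇒ x = -sqrt(10)/3 - 2/3 ≈ -1.7208, -2/3 + sqrt(10)/3 ≈ 0.3874

f''(x) = 18*x + 12
Second-derivative test at each critical point:
  f''(-1.7208) = -18.9737 < 0 → local maximum
  f''(0.3874) = 18.9737 > 0 → local minimum

Critical points: x = -sqrt(10)/3 - 2/3 ≈ -1.7208 (local maximum); x = -2/3 + sqrt(10)/3 ≈ 0.3874 (local minimum)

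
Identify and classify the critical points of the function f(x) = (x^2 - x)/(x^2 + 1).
f'(x) = (x^2 + 2*x - 1)/(x^4 + 2*x^2 + 1)

Solve f'(x) = 0:
  f'(x) = (x^2 + 2*x - 1)/(x^2 + 1)^2; the denominator is positive wherever f is defined, so f'(x) = 0 ⇔ x^2 + 2*x - 1 = 0.
  x^2 + 2*x - 1 = 0 has no rational roots; quadratic formula: x = (-2 ± √8)/2.
  ⇒ x = -sqrt(2) - 1 ≈ -2.4142, -1 + sqrt(2) ≈ 0.4142

f''(x) = 2*(-x^3 - 3*x^2 + 3*x + 1)/(x^6 + 3*x^4 + 3*x^2 + 1)
Second-derivative test at each critical point:
  f''(-2.4142) = -0.0607 < 0 → local maximum
  f''(0.4142) = 2.0607 > 0 → local minimum

Critical points: x = -sqrt(2) - 1 ≈ -2.4142 (local maximum); x = -1 + sqrt(2) ≈ 0.4142 (local minimum)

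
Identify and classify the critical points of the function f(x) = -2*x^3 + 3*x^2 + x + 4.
f'(x) = -6*x^2 + 6*x + 1

Solve f'(x) = 0:
  6*x^2 - 6*x - 1 = 0 has no rational roots; quadratic formula: x = (6 ± √60)/12.
  ⇒ x = 1/2 - sqrt(15)/6 ≈ -0.1455, 1/2 + sqrt(15)/6 ≈ 1.1455

f''(x) = 6 - 12*x
Second-derivative test at each critical point:
  f''(-0.1455) = 7.7460 > 0 → local minimum
  f''(1.1455) = -7.7460 < 0 → local maximum

Critical points: x = 1/2 - sqrt(15)/6 ≈ -0.1455 (local minimum); x = 1/2 + sqrt(15)/6 ≈ 1.1455 (local maximum)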